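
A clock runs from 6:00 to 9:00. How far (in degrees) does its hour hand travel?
The hour hand moves 0.5 degrees per minute.
Time elapsed: 9:00 - 6:00 = 180 minutes
Angular displacement: 180 x 0.5 = 90 degrees

Final answer: 90 degrees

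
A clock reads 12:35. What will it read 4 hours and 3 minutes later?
Starting time: 12:35
Adding 3 minutes to 35 minutes: 35 + 3 = 38 minutes
Adding 4 hours: 12 + 4 = 16 - 12 = 4
Final time: 4:38

Final answer: 4:38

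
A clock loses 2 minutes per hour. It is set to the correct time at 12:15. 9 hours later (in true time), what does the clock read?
For every 60 true minutes, the faulty clock advances 60 - 2 = 58 minutes.
True elapsed: 9 hours = 540 minutes.
Faulty clock advances: 540 x 58/60 = 522 minutes (drift: 18 minutes behind).
Shown time: 12:15 + 522 minutes = 8:57.

Final answer: 8:57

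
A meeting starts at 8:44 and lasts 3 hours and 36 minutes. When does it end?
Starting time: 8:44
Adding 36 minutes to 44 minutes: 44 + 36 = 80 minutes = 1 hour and 20 minutes
Adding 3 hours: 8 + 3 + 1 (carry) = 12
Final time: 12:20

Final answer: 12:20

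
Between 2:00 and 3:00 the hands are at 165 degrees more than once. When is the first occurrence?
At t minutes past 2:00, the hour hand is at 30 x 2 + 0.5t degrees and the minute hand is at 6t degrees.
The smaller angle between them is 165 degrees when |30H - 5.5t| = 165 or |30H - 5.5t| = 195.
With H = 2, solve 30 x 2 - 5.5t = +/- target for each target:
  t = (30 x 2 - 165) / 5.5 = -19.09 (outside (0, 60))
  t = (30 x 2 + 165) / 5.5 = 40.91
  t = (30 x 2 - 195) / 5.5 = -24.55 (outside (0, 60))
  t = (30 x 2 + 195) / 5.5 = 46.36
Valid solutions in (0, 60): {40.91, 46.36} minutes.
The first occurrence is t = 40.91 minutes.
The hands form a 165-degree angle at 40.91 minutes past 2:00.

Final answer: 40.91 minutes past 2:00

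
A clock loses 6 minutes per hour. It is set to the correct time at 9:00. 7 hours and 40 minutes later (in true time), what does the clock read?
For every 60 true minutes, the faulty clock advances 60 - 6 = 54 minutes.
True elapsed: 7 hours and 40 minutes = 460 minutes.
Faulty clock advances: 460 x 54/60 = 414 minutes (drift: 46 minutes behind).
Shown time: 9:00 + 414 minutes = 3:54.

Final answer: 3:54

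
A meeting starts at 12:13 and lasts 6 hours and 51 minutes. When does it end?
Starting time: 12:13
Adding 51 minutes to 13 minutes: 13 + 51 = 64 minutes = 1 hour and 4 minutes
Adding 6 hours: 12 + 6 + 1 (carry) = 19 - 12 = 7
Final time: 7:04

Final answer: 7:04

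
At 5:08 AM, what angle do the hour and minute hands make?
Hour hand position: 5 x 30 + 8 x 0.5 = 154 degrees
Minute hand position: 8 x 6 = 48 degrees
Difference: |154 - 48| = 106 degrees
The angle between the hands is 106 degrees

Final answer: 106 degrees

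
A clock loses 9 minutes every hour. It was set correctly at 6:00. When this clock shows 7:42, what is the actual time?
For every 60 true minutes, the faulty clock advances 51 minutes, so 1 faulty-clock minute corresponds to 60/51 true minutes.
From 6:00 to 7:42 on the faulty dial is 102 minutes.
True elapsed: 102 x 60/51 = 120 minutes = 2 hours.
True time: 6:00 + 2 hours = 8:00.

Final answer: 8:00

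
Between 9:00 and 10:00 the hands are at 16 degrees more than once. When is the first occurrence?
At t minutes past 9:00, the hour hand is at 30 x 9 + 0.5t degrees and the minute hand is at 6t degrees.
The smaller angle between them is 16 degrees when |30H - 5.5t| = 16 or |30H - 5.5t| = 344.
With H = 9, solve 30 x 9 - 5.5t = +/- target for each target:
  t = (30 x 9 - 16) / 5.5 = 46.18
  t = (30 x 9 + 16) / 5.5 = 52
  t = (30 x 9 - 344) / 5.5 = -13.45 (outside (0, 60))
  t = (30 x 9 + 344) / 5.5 = 111.64 (outside (0, 60))
Valid solutions in (0, 60): {46.18, 52} minutes.
The first occurrence is t = 46.18 minutes.
The hands form a 16-degree angle at 46.18 minutes past 9:00.

Final answer: 46.18 minutes past 9:00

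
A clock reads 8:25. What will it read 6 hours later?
Starting time: 8:25
Adding 0 minutes to 25 minutes: 25 + 0 = 25 minutes
Adding 6 hours: 8 + 6 = 14 - 12 = 2
Final time: 2:25

Final answer: 2:25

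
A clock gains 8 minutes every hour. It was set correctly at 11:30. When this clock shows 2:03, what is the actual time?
For every 60 true minutes, the faulty clock advances 68 minutes, so 1 faulty-clock minute corresponds to 60/68 true minutes.
From 11:30 to 2:03 on the faulty dial is 153 minutes.
True elapsed: 153 x 60/68 = 135 minutes = 2 hours and 15 minutes.
True time: 11:30 + 2 hours and 15 minutes = 1:45.

Final answer: 1:45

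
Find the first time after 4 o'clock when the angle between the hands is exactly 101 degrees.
At t minutes past 4:00, the hour hand is at 30 x 4 + 0.5t degrees and the minute hand is at 6t degrees.
The smaller angle between them is 101 degrees when |30H - 5.5t| = 101 or |30H - 5.5t| = 259.
With H = 4, solve 30 x 4 - 5.5t = +/- target for each target:
  t = (30 x 4 - 101) / 5.5 = 3.45
  t = (30 x 4 + 101) / 5.5 = 40.18
  t = (30 x 4 - 259) / 5.5 = -25.27 (outside (0, 60))
  t = (30 x 4 + 259) / 5.5 = 68.91 (outside (0, 60))
Valid solutions in (0, 60): {3.45, 40.18} minutes.
The first occurrence is t = 3.45 minutes.
The hands form a 101-degree angle at 3.45 minutes past 4:00.

Final answer: 3.45 minutes past 4:00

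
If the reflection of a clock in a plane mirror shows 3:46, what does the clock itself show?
Reflection across the vertical (12-6) axis maps a hand at angle A degrees to (360 - A) degrees, which sends a reading of T minutes past 12:00 to (720 - T) minutes past 12:00.
Mirror reads 3:46 = 226 minutes past 12:00.
Actual time: (720 - 226) mod 720 = 494 minutes = 8:14.

Final answer: 8:14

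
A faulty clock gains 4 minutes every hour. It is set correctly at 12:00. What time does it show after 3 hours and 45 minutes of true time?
For every 60 true minutes, the faulty clock advances 60 + 4 = 64 minutes.
True elapsed: 3 hours and 45 minutes = 225 minutes.
Faulty clock advances: 225 x 64/60 = 240 minutes (drift: 15 minutes ahead).
Shown time: 12:00 + 240 minutes = 4:00.

Final answer: 4:00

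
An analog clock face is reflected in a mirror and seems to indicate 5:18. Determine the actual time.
Reflection across the vertical (12-6) axis maps a hand at angle A degrees to (360 - A) degrees, which sends a reading of T minutes past 12:00 to (720 - T) minutes past 12:00.
Mirror reads 5:18 = 318 minutes past 12:00.
Actual time: (720 - 318) mod 720 = 402 minutes = 6:42.

Final answer: 6:42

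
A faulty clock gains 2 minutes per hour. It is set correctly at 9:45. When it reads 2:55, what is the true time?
For every 60 true minutes, the faulty clock advances 62 minutes, so 1 faulty-clock minute corresponds to 60/62 true minutes.
From 9:45 to 2:55 on the faulty dial is 310 minutes.
True elapsed: 310 x 60/62 = 300 minutes = 5 hours.
True time: 9:45 + 5 hours = 2:45.

Final answer: 2:45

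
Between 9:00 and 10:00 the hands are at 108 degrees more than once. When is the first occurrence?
At t minutes past 9:00, the hour hand is at 30 x 9 + 0.5t degrees and the minute hand is at 6t degrees.
The smaller angle between them is 108 degrees when |30H - 5.5t| = 108 or |30H - 5.5t| = 252.
With H = 9, solve 30 x 9 - 5.5t = +/- target for each target:
  t = (30 x 9 - 108) / 5.5 = 29.45
  t = (30 x 9 + 108) / 5.5 = 68.73 (outside (0, 60))
  t = (30 x 9 - 252) / 5.5 = 3.27
  t = (30 x 9 + 252) / 5.5 = 94.91 (outside (0, 60))
Valid solutions in (0, 60): {3.27, 29.45} minutes.
The first occurrence is t = 3.27 minutes.
The hands form a 108-degree angle at 3.27 minutes past 9:00.

Final answer: 3.27 minutes past 9:00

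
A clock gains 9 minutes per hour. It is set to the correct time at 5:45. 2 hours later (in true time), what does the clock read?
For every 60 true minutes, the faulty clock advances 60 + 9 = 69 minutes.
True elapsed: 2 hours = 120 minutes.
Faulty clock advances: 120 x 69/60 = 138 minutes (drift: 18 minutes ahead).
Shown time: 5:45 + 138 minutes = 8:03.

Final answer: 8:03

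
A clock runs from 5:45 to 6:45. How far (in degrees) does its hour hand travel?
The hour hand moves 0.5 degrees per minute.
Time elapsed: 6:45 - 5:45 = 60 minutes
Angular displacement: 60 x 0.5 = 30 degrees

Final answer: 30 degrees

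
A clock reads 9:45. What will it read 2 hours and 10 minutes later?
Starting time: 9:45
Adding 10 minutes to 45 minutes: 45 + 10 = 55 minutes
Adding 2 hours: 9 + 2 = 11
Final time: 11:55

Final answer: 11:55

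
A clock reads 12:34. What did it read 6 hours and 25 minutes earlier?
Starting time: 12:34 = 34 total minutes past 12:00
Subtracting: 6 hours and 25 minutes = 385 minutes
34 - 385 = -351 (negative, add 12 hours = 720) = 369 minutes
= 6 hours and 9 minutes past 12:00 = 6:09

Final answer: 6:09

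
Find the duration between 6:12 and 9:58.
From 6:12 to 9:58:
(9 x 60 + 58) - (6 x 60 + 12) = 598 - 372 = 226 minutes
= 3 hours and 46 minutes

Final answer: 3 hours and 46 minutes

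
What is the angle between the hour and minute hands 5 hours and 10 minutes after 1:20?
First find the time 5 hours and 10 minutes after 1:20.
Total minutes: 1 x 60 + 20 + 5 x 60 + 10 = 390.
390 mod 720 = 390 minutes = 6:30.
Now compute the angle at 6:30:
Hour hand: 6 x 30 + 30 x 0.5 = 195 degrees
Minute hand: 30 x 6 = 180 degrees
Difference: |195 - 180| = 15 degrees
The angle is 15 degrees

Final answer: 15 degrees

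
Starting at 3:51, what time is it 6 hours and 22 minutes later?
Starting time: 3:51
Adding 22 minutes to 51 minutes: 51 + 22 = 73 minutes = 1 hour and 13 minutes
Adding 6 hours: 3 + 6 + 1 (carry) = 10
Final time: 10:13

Final answer: 10:13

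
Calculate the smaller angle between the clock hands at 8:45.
Hour hand position: 8 x 30 + 45 x 0.5 = 262.5 degrees
Minute hand position: 45 x 6 = 270 degrees
Difference: |262.5 - 270| = 7.5 degrees
The angle between the hands is 7.5 degrees

Final answer: 7.5 degrees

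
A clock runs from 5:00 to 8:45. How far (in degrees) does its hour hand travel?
The hour hand moves 0.5 degrees per minute.
Time elapsed: 8:45 - 5:00 = 225 minutes
Angular displacement: 225 x 0.5 = 112.5 degrees

Final answer: 112.5 degrees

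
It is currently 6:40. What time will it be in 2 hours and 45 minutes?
Starting time: 6:40
Adding 45 minutes to 40 minutes: 40 + 45 = 85 minutes = 1 hour and 25 minutes
Adding 2 hours: 6 + 2 + 1 (carry) = 9
Final time: 9:25

Final answer: 9:25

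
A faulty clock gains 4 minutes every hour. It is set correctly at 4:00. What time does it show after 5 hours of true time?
For every 60 true minutes, the faulty clock advances 60 + 4 = 64 minutes.
True elapsed: 5 hours = 300 minutes.
Faulty clock advances: 300 x 64/60 = 320 minutes (drift: 20 minutes ahead).
Shown time: 4:00 + 320 minutes = 9:20.

Final answer: 9:20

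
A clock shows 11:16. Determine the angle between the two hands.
Hour hand position: 11 x 30 + 16 x 0.5 = 338 degrees
Minute hand position: 16 x 6 = 96 degrees
Difference: |338 - 96| = 242 degrees
Since 242 > 180, the smaller angle is 360 - 242 = 118 degrees

Final answer: 118 degrees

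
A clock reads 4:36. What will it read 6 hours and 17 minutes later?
Starting time: 4:36
Adding 17 minutes to 36 minutes: 36 + 17 = 53 minutes
Adding 6 hours: 4 + 6 = 10
Final time: 10:53

Final answer: 10:53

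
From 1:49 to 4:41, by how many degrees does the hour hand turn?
The hour hand moves 0.5 degrees per minute.
Time elapsed: 4:41 - 1:49 = 172 minutes
Angular displacement: 172 x 0.5 = 86 degrees

Final answer: 86 degrees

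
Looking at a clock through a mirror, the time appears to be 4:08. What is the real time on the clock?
Reflection across the vertical (12-6) axis maps a hand at angle A degrees to (360 - A) degrees, which sends a reading of T minutes past 12:00 to (720 - T) minutes past 12:00.
Mirror reads 4:08 = 248 minutes past 12:00.
Actual time: (720 - 248) mod 720 = 472 minutes = 7:52.

Final answer: 7:52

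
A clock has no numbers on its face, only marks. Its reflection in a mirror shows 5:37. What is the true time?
Reflection across the vertical (12-6) axis maps a hand at angle A degrees to (360 - A) degrees, which sends a reading of T minutes past 12:00 to (720 - T) minutes past 12:00.
Mirror reads 5:37 = 337 minutes past 12:00.
Actual time: (720 - 337) mod 720 = 383 minutes = 6:23.

Final answer: 6:23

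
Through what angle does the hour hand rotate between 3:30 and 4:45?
The hour hand moves 0.5 degrees per minute.
Time elapsed: 4:45 - 3:30 = 75 minutes
Angular displacement: 75 x 0.5 = 37.5 degrees

Final answer: 37.5 degrees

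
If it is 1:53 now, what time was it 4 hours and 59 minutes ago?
Starting time: 1:53 = 113 total minutes past 12:00
Subtracting: 4 hours and 59 minutes = 299 minutes
113 - 299 = -186 (negative, add 12 hours = 720) = 534 minutes
= 8 hours and 54 minutes past 12:00 = 8:54

Final answer: 8:54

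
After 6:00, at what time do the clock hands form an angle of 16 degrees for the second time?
At t minutes past 6:00, the hour hand is at 30 x 6 + 0.5t degrees and the minute hand is at 6t degrees.
The smaller angle between them is 16 degrees when |30H - 5.5t| = 16 or |30H - 5.5t| = 344.
With H = 6, solve 30 x 6 - 5.5t = +/- target for each target:
  t = (30 x 6 - 16) / 5.5 = 29.82
  t = (30 x 6 + 16) / 5.5 = 35.64
  t = (30 x 6 - 344) / 5.5 = -29.82 (outside (0, 60))
  t = (30 x 6 + 344) / 5.5 = 95.27 (outside (0, 60))
Valid solutions in (0, 60): {29.82, 35.64} minutes.
The second occurrence is t = 35.64 minutes.
The hands form a 16-degree angle at 35.64 minutes past 6:00.

Final answer: 35.64 minutes past 6:00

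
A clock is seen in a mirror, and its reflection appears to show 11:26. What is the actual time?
Reflection across the vertical (12-6) axis maps a hand at angle A degrees to (360 - A) degrees, which sends a reading of T minutes past 12:00 to (720 - T) minutes past 12:00.
Mirror reads 11:26 = 686 minutes past 12:00.
Actual time: (720 - 686) mod 720 = 34 minutes = 12:34.

Final answer: 12:34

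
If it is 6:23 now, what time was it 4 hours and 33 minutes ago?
Starting time: 6:23 = 383 total minutes past 12:00
Subtracting: 4 hours and 33 minutes = 273 minutes
383 - 273 = 110 minutes
= 1 hour and 50 minutes past 12:00 = 1:50

Final answer: 1:50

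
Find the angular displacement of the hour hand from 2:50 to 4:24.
The hour hand moves 0.5 degrees per minute.
Time elapsed: 4:24 - 2:50 = 94 minutes
Angular displacement: 94 x 0.5 = 47 degrees

Final answer: 47 degrees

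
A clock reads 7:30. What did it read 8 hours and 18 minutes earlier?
Starting time: 7:30 = 450 total minutes past 12:00
Subtracting: 8 hours and 18 minutes = 498 minutes
450 - 498 = -48 (negative, add 12 hours = 720) = 672 minutes
= 11 hours and 12 minutes past 12:00 = 11:12

Final answer: 11:12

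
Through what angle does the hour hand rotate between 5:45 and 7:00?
The hour hand moves 0.5 degrees per minute.
Time elapsed: 7:00 - 5:45 = 75 minutes
Angular displacement: 75 x 0.5 = 37.5 degrees

Final answer: 37.5 degrees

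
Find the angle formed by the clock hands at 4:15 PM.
Hour hand position: 4 x 30 + 15 x 0.5 = 127.5 degrees
Minute hand position: 15 x 6 = 90 degrees
Difference: |127.5 - 90| = 37.5 degrees
The angle between the hands is 37.5 degrees

Final answer: 37.5 degrees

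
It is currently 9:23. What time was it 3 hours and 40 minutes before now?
Starting time: 9:23 = 563 total minutes past 12:00
Subtracting: 3 hours and 40 minutes = 220 minutes
563 - 220 = 343 minutes
= 5 hours and 43 minutes past 12:00 = 5:43

Final answer: 5:43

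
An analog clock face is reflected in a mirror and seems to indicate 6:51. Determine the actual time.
Reflection across the vertical (12-6) axis maps a hand at angle A degrees to (360 - A) degrees, which sends a reading of T minutes past 12:00 to (720 - T) minutes past 12:00.
Mirror reads 6:51 = 411 minutes past 12:00.
Actual time: (720 - 411) mod 720 = 309 minutes = 5:09.

Final answer: 5:09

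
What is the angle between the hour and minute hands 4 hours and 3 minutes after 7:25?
First find the time 4 hours and 3 minutes after 7:25.
Total minutes: 7 x 60 + 25 + 4 x 60 + 3 = 688.
688 mod 720 = 688 minutes = 11:28.
Now compute the angle at 11:28:
Hour hand: 11 x 30 + 28 x 0.5 = 344 degrees
Minute hand: 28 x 6 = 168 degrees
Difference: |344 - 168| = 176 degrees
The angle is 176 degrees

Final answer: 176 degrees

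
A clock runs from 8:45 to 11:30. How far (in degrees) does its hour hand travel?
The hour hand moves 0.5 degrees per minute.
Time elapsed: 11:30 - 8:45 = 165 minutes
Angular displacement: 165 x 0.5 = 82.5 degrees

Final answer: 82.5 degrees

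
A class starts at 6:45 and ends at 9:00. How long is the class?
From 6:45 to 9:00:
(9 x 60 + 0) - (6 x 60 + 45) = 540 - 405 = 135 minutes
= 2 hours and 15 minutes

Final answer: 2 hours and 15 minutes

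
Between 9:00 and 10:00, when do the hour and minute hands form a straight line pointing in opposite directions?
For hands to be 180 degrees apart: |30H - 5.5t| = 180
With H = 9: t = (30 x 9 + 180)/5.5 = 81.82 or t = (30 x 9 - 180)/5.5 = 16.36
First valid solution (0 < t < 60): t = 16.36 minutes
The hands are opposite at 16.36 minutes past 9:00.

Final answer: 16.36 minutes past 9:00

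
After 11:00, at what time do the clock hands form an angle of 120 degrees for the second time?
At t minutes past 11:00, the hour hand is at 30 x 11 + 0.5t degrees and the minute hand is at 6t degrees.
The smaller angle between them is 120 degrees when |30H - 5.5t| = 120 or |30H - 5.5t| = 240.
With H = 11, solve 30 x 11 - 5.5t = +/- target for each target:
  t = (30 x 11 - 120) / 5.5 = 38.18
  t = (30 x 11 + 120) / 5.5 = 81.82 (outside (0, 60))
  t = (30 x 11 - 240) / 5.5 = 16.36
  t = (30 x 11 + 240) / 5.5 = 103.64 (outside (0, 60))
Valid solutions in (0, 60): {16.36, 38.18} minutes.
The second occurrence is t = 38.18 minutes.
The hands form a 120-degree angle at 38.18 minutes past 11:00.

Final answer: 38.18 minutes past 11:00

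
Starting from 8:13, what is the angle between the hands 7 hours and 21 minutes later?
First find the time 7 hours and 21 minutes after 8:13.
Total minutes: 8 x 60 + 13 + 7 x 60 + 21 = 934.
934 mod 720 = 214 minutes = 3:34.
Now compute the angle at 3:34:
Hour hand: 3 x 30 + 34 x 0.5 = 107 degrees
Minute hand: 34 x 6 = 204 degrees
Difference: |107 - 204| = 97 degrees
The angle is 97 degrees

Final answer: 97 degrees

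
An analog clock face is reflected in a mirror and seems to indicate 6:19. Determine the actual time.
Reflection across the vertical (12-6) axis maps a hand at angle A degrees to (360 - A) degrees, which sends a reading of T minutes past 12:00 to (720 - T) minutes past 12:00.
Mirror reads 6:19 = 379 minutes past 12:00.
Actual time: (720 - 379) mod 720 = 341 minutes = 5:41.

Final answer: 5:41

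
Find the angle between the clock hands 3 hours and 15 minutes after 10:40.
First find the time 3 hours and 15 minutes after 10:40.
Total minutes: 10 x 60 + 40 + 3 x 60 + 15 = 835.
835 mod 720 = 115 minutes = 1:55.
Now compute the angle at 1:55:
Hour hand: 1 x 30 + 55 x 0.5 = 57.5 degrees
Minute hand: 55 x 6 = 330 degrees
Difference: |57.5 - 330| = 272.5 degrees
Smaller angle: 360 - 272.5 = 87.5 degrees

Final answer: 87.5 degrees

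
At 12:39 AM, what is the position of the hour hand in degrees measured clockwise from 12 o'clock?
The hour hand moves 30 degrees per hour and 0.5 degrees per minute.
At 12:39: (0) x 30 + 39 x 0.5 = 0 + 19.5 = 19.5 degrees

Final answer: 19.5 degrees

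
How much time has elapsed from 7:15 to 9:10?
From 7:15 to 9:10:
(9 x 60 + 10) - (7 x 60 + 15) = 550 - 435 = 115 minutes
= 1 hour and 55 minutes

Final answer: 1 hour and 55 minutes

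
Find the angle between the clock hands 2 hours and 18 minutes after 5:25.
First find the time 2 hours and 18 minutes after 5:25.
Total minutes: 5 x 60 + 25 + 2 x 60 + 18 = 463.
463 mod 720 = 463 minutes = 7:43.
Now compute the angle at 7:43:
Hour hand: 7 x 30 + 43 x 0.5 = 231.5 degrees
Minute hand: 43 x 6 = 258 degrees
Difference: |231.5 - 258| = 26.5 degrees
The angle is 26.5 degrees

Final answer: 26.5 degrees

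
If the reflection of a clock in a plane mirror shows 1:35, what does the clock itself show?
Reflection across the vertical (12-6) axis maps a hand at angle A degrees to (360 - A) degrees, which sends a reading of T minutes past 12:00 to (720 - T) minutes past 12:00.
Mirror reads 1:35 = 95 minutes past 12:00.
Actual time: (720 - 95) mod 720 = 625 minutes = 10:25.

Final answer: 10:25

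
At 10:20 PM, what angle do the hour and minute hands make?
Hour hand position: 10 x 30 + 20 x 0.5 = 310 degrees
Minute hand position: 20 x 6 = 120 degrees
Difference: |310 - 120| = 190 degrees
Since 190 > 180, the smaller angle is 360 - 190 = 170 degrees

Final answer: 170 degrees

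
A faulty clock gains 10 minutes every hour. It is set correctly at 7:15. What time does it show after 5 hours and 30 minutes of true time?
For every 60 true minutes, the faulty clock advances 60 + 10 = 70 minutes.
True elapsed: 5 hours and 30 minutes = 330 minutes.
Faulty clock advances: 330 x 70/60 = 385 minutes (drift: 55 minutes ahead).
Shown time: 7:15 + 385 minutes = 1:40.

Final answer: 1:40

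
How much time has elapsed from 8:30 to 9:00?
From 8:30 to 9:00:
(9 x 60 + 0) - (8 x 60 + 30) = 540 - 510 = 30 minutes
= 30 minutes

Final answer: 30 minutes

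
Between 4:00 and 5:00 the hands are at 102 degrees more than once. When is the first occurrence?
At t minutes past 4:00, the hour hand is at 30 x 4 + 0.5t degrees and the minute hand is at 6t degrees.
The smaller angle between them is 102 degrees when |30H - 5.5t| = 102 or |30H - 5.5t| = 258.
With H = 4, solve 30 x 4 - 5.5t = +/- target for each target:
  t = (30 x 4 - 102) / 5.5 = 3.27
  t = (30 x 4 + 102) / 5.5 = 40.36
  t = (30 x 4 - 258) / 5.5 = -25.09 (outside (0, 60))
  t = (30 x 4 + 258) / 5.5 = 68.73 (outside (0, 60))
Valid solutions in (0, 60): {3.27, 40.36} minutes.
The first occurrence is t = 3.27 minutes.
The hands form a 102-degree angle at 3.27 minutes past 4:00.

Final answer: 3.27 minutes past 4:00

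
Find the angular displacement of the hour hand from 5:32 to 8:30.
The hour hand moves 0.5 degrees per minute.
Time elapsed: 8:30 - 5:32 = 178 minutes
Angular displacement: 178 x 0.5 = 89 degrees

Final answer: 89 degrees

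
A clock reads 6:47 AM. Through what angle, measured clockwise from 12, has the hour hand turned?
The hour hand moves 30 degrees per hour and 0.5 degrees per minute.
At 6:47: (6) x 30 + 47 x 0.5 = 180 + 23.5 = 203.5 degrees

Final answer: 203.5 degrees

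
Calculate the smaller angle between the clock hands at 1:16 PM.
Hour hand position: 1 x 30 + 16 x 0.5 = 38 degrees
Minute hand position: 16 x 6 = 96 degrees
Difference: |38 - 96| = 58 degrees
The angle between the hands is 58 degrees

Final answer: 58 degrees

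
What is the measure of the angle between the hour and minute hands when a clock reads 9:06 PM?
Hour hand position: 9 x 30 + 6 x 0.5 = 273 degrees
Minute hand position: 6 x 6 = 36 degrees
Difference: |273 - 36| = 237 degrees
Since 237 > 180, the smaller angle is 360 - 237 = 123 degrees

Final answer: 123 degrees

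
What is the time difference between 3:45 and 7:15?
From 3:45 to 7:15:
(7 x 60 + 15) - (3 x 60 + 45) = 435 - 225 = 210 minutes
= 3 hours and 30 minutes

Final answer: 3 hours and 30 minutes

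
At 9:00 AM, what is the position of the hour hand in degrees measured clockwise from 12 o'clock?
The hour hand moves 30 degrees per hour and 0.5 degrees per minute.
At 9:00: (9) x 30 + 0 x 0.5 = 270 + 0 = 270 degrees

Final answer: 270 degrees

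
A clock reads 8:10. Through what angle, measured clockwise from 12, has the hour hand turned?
The hour hand moves 30 degrees per hour and 0.5 degrees per minute.
At 8:10: (8) x 30 + 10 x 0.5 = 240 + 5 = 245 degrees

Final answer: 245 degrees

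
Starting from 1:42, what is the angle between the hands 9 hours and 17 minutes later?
First find the time 9 hours and 17 minutes after 1:42.
Total minutes: 1 x 60 + 42 + 9 x 60 + 17 = 659.
659 mod 720 = 659 minutes = 10:59.
Now compute the angle at 10:59:
Hour hand: 10 x 30 + 59 x 0.5 = 329.5 degrees
Minute hand: 59 x 6 = 354 degrees
Difference: |329.5 - 354| = 24.5 degrees
The angle is 24.5 degrees

Final answer: 24.5 degrees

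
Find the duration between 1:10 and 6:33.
From 1:10 to 6:33:
(6 x 60 + 33) - (1 x 60 + 10) = 393 - 70 = 323 minutes
= 5 hours and 23 minutes

Final answer: 5 hours and 23 minutes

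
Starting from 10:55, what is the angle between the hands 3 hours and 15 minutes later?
First find the time 3 hours and 15 minutes after 10:55.
Total minutes: 10 x 60 + 55 + 3 x 60 + 15 = 850.
850 mod 720 = 130 minutes = 2:10.
Now compute the angle at 2:10:
Hour hand: 2 x 30 + 10 x 0.5 = 65 degrees
Minute hand: 10 x 6 = 60 degrees
Difference: |65 - 60| = 5 degrees
The angle is 5 degrees

Final answer: 5 degrees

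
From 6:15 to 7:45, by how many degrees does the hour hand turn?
The hour hand moves 0.5 degrees per minute.
Time elapsed: 7:45 - 6:15 = 90 minutes
Angular displacement: 90 x 0.5 = 45 degrees

Final answer: 45 degrees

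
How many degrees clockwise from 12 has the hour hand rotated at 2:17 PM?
The hour hand moves 30 degrees per hour and 0.5 degrees per minute.
At 2:17: (2) x 30 + 17 x 0.5 = 60 + 8.5 = 68.5 degrees

Final answer: 68.5 degrees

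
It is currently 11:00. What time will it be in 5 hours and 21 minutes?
Starting time: 11:00
Adding 21 minutes to 0 minutes: 0 + 21 = 21 minutes
Adding 5 hours: 11 + 5 = 16 - 12 = 4
Final time: 4:21

Final answer: 4:21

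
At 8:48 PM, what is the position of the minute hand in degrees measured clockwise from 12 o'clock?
The minute hand moves 6 degrees per minute.
At 8:48: 48 x 6 = 288 degrees

Final answer: 288 degrees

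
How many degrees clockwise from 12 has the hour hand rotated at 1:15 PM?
The hour hand moves 30 degrees per hour and 0.5 degrees per minute.
At 1:15: (1) x 30 + 15 x 0.5 = 30 + 7.5 = 37.5 degrees

Final answer: 37.5 degrees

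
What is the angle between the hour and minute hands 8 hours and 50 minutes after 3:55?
First find the time 8 hours and 50 minutes after 3:55.
Total minutes: 3 x 60 + 55 + 8 x 60 + 50 = 765.
765 mod 720 = 45 minutes = 12:45.
Now compute the angle at 12:45:
Hour hand: 0 x 30 + 45 x 0.5 = 22.5 degrees
Minute hand: 45 x 6 = 270 degrees
Difference: |22.5 - 270| = 247.5 degrees
Smaller angle: 360 - 247.5 = 112.5 degrees

Final answer: 112.5 degrees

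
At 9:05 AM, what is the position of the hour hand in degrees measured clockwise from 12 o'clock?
The hour hand moves 30 degrees per hour and 0.5 degrees per minute.
At 9:05: (9) x 30 + 5 x 0.5 = 270 + 2.5 = 272.5 degrees

Final answer: 272.5 degrees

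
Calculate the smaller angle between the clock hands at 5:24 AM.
Hour hand position: 5 x 30 + 24 x 0.5 = 162 degrees
Minute hand position: 24 x 6 = 144 degrees
Difference: |162 - 144| = 18 degrees
The angle between the hands is 18 degrees

Final answer: 18 degrees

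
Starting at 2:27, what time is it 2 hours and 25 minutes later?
Starting time: 2:27
Adding 25 minutes to 27 minutes: 27 + 25 = 52 minutes
Adding 2 hours: 2 + 2 = 4
Final time: 4:52

Final answer: 4:52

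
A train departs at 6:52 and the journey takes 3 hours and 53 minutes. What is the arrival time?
Starting time: 6:52
Adding 53 minutes to 52 minutes: 52 + 53 = 105 minutes = 1 hour and 45 minutes
Adding 3 hours: 6 + 3 + 1 (carry) = 10
Final time: 10:45

Final answer: 10:45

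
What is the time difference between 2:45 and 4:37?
From 2:45 to 4:37:
(4 x 60 + 37) - (2 x 60 + 45) = 277 - 165 = 112 minutes
= 1 hour and 52 minutes

Final answer: 1 hour and 52 minutes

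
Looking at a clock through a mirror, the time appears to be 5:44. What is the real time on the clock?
Reflection across the vertical (12-6) axis maps a hand at angle A degrees to (360 - A) degrees, which sends a reading of T minutes past 12:00 to (720 - T) minutes past 12:00.
Mirror reads 5:44 = 344 minutes past 12:00.
Actual time: (720 - 344) mod 720 = 376 minutes = 6:16.

Final answer: 6:16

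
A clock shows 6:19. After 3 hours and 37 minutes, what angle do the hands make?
First find the time 3 hours and 37 minutes after 6:19.
Total minutes: 6 x 60 + 19 + 3 x 60 + 37 = 596.
596 mod 720 = 596 minutes = 9:56.
Now compute the angle at 9:56:
Hour hand: 9 x 30 + 56 x 0.5 = 298 degrees
Minute hand: 56 x 6 = 336 degrees
Difference: |298 - 336| = 38 degrees
The angle is 38 degrees

Final answer: 38 degrees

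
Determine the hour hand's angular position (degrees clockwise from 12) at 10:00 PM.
The hour hand moves 30 degrees per hour and 0.5 degrees per minute.
At 10:00: (10) x 30 + 0 x 0.5 = 300 + 0 = 300 degrees

Final answer: 300 degrees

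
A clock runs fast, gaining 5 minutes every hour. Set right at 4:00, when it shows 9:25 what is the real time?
For every 60 true minutes, the faulty clock advances 65 minutes, so 1 faulty-clock minute corresponds to 60/65 true minutes.
From 4:00 to 9:25 on the faulty dial is 325 minutes.
True elapsed: 325 x 60/65 = 300 minutes = 5 hours.
True time: 4:00 + 5 hours = 9:00.

Final answer: 9:00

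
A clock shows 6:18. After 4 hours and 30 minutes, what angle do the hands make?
First find the time 4 hours and 30 minutes after 6:18.
Total minutes: 6 x 60 + 18 + 4 x 60 + 30 = 648.
648 mod 720 = 648 minutes = 10:48.
Now compute the angle at 10:48:
Hour hand: 10 x 30 + 48 x 0.5 = 324 degrees
Minute hand: 48 x 6 = 288 degrees
Difference: |324 - 288| = 36 degrees
The angle is 36 degrees

Final answer: 36 degrees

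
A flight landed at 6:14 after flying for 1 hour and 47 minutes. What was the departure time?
Starting time: 6:14 = 374 total minutes past 12:00
Subtracting: 1 hour and 47 minutes = 107 minutes
374 - 107 = 267 minutes
= 4 hours and 27 minutes past 12:00 = 4:27

Final answer: 4:27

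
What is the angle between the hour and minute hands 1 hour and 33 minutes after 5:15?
First find the time 1 hour and 33 minutes after 5:15.
Total minutes: 5 x 60 + 15 + 1 x 60 + 33 = 408.
408 mod 720 = 408 minutes = 6:48.
Now compute the angle at 6:48:
Hour hand: 6 x 30 + 48 x 0.5 = 204 degrees
Minute hand: 48 x 6 = 288 degrees
Difference: |204 - 288| = 84 degrees
The angle is 84 degrees

Final answer: 84 degrees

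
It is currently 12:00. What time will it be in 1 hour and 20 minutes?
Starting time: 12:00
Adding 20 minutes to 0 minutes: 0 + 20 = 20 minutes
Adding 1 hour: 12 + 1 = 13 - 12 = 1
Final time: 1:20

Final answer: 1:20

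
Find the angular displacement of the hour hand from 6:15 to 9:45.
The hour hand moves 0.5 degrees per minute.
Time elapsed: 9:45 - 6:15 = 210 minutes
Angular displacement: 210 x 0.5 = 105 degrees

Final answer: 105 degrees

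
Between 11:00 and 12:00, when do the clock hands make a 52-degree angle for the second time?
At t minutes past 11:00, the hour hand is at 30 x 11 + 0.5t degrees and the minute hand is at 6t degrees.
The smaller angle between them is 52 degrees when |30H - 5.5t| = 52 or |30H - 5.5t| = 308.
With H = 11, solve 30 x 11 - 5.5t = +/- target for each target:
  t = (30 x 11 - 52) / 5.5 = 50.55
  t = (30 x 11 + 52) / 5.5 = 69.45 (outside (0, 60))
  t = (30 x 11 - 308) / 5.5 = 4
  t = (30 x 11 + 308) / 5.5 = 116 (outside (0, 60))
Valid solutions in (0, 60): {4, 50.55} minutes.
The second occurrence is t = 50.55 minutes.
The hands form a 52-degree angle at 50.55 minutes past 11:00.

Final answer: 50.55 minutes past 11:00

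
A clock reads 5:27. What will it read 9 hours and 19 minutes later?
Starting time: 5:27
Adding 19 minutes to 27 minutes: 27 + 19 = 46 minutes
Adding 9 hours: 5 + 9 = 14 - 12 = 2
Final time: 2:46

Final answer: 2:46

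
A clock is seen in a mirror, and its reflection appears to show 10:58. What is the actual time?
Reflection across the vertical (12-6) axis maps a hand at angle A degrees to (360 - A) degrees, which sends a reading of T minutes past 12:00 to (720 - T) minutes past 12:00.
Mirror reads 10:58 = 658 minutes past 12:00.
Actual time: (720 - 658) mod 720 = 62 minutes = 1:02.

Final answer: 1:02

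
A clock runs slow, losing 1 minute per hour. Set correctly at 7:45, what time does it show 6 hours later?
For every 60 true minutes, the faulty clock advances 60 - 1 = 59 minutes.
True elapsed: 6 hours = 360 minutes.
Faulty clock advances: 360 x 59/60 = 354 minutes (drift: 6 minutes behind).
Shown time: 7:45 + 354 minutes = 1:39.

Final answer: 1:39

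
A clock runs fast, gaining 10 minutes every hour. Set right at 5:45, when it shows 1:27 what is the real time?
For every 60 true minutes, the faulty clock advances 70 minutes, so 1 faulty-clock minute corresponds to 60/70 true minutes.
From 5:45 to 1:27 on the faulty dial is 462 minutes.
True elapsed: 462 x 60/70 = 396 minutes = 6 hours and 36 minutes.
True time: 5:45 + 6 hours and 36 minutes = 12:21.

Final answer: 12:21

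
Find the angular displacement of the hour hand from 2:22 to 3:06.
The hour hand moves 0.5 degrees per minute.
Time elapsed: 3:06 - 2:22 = 44 minutes
Angular displacement: 44 x 0.5 = 22 degrees

Final answer: 22 degrees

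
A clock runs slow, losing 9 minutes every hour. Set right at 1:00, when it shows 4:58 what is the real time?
For every 60 true minutes, the faulty clock advances 51 minutes, so 1 faulty-clock minute corresponds to 60/51 true minutes.
From 1:00 to 4:58 on the faulty dial is 238 minutes.
True elapsed: 238 x 60/51 = 280 minutes = 4 hours and 40 minutes.
True time: 1:00 + 4 hours and 40 minutes = 5:40.

Final answer: 5:40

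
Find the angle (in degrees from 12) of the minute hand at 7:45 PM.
The minute hand moves 6 degrees per minute.
At 7:45: 45 x 6 = 270 degrees

Final answer: 270 degrees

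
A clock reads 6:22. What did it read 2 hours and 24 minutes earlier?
Starting time: 6:22 = 382 total minutes past 12:00
Subtracting: 2 hours and 24 minutes = 144 minutes
382 - 144 = 238 minutes
= 3 hours and 58 minutes past 12:00 = 3:58

Final answer: 3:58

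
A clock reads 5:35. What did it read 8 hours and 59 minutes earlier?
Starting time: 5:35 = 335 total minutes past 12:00
Subtracting: 8 hours and 59 minutes = 539 minutes
335 - 539 = -204 (negative, add 12 hours = 720) = 516 minutes
= 8 hours and 36 minutes past 12:00 = 8:36

Final answer: 8:36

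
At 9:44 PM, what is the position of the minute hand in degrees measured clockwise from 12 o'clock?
The minute hand moves 6 degrees per minute.
At 9:44: 44 x 6 = 264 degrees

Final answer: 264 degrees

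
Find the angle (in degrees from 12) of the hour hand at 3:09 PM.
The hour hand moves 30 degrees per hour and 0.5 degrees per minute.
At 3:09: (3) x 30 + 9 x 0.5 = 90 + 4.5 = 94.5 degrees

Final answer: 94.5 degrees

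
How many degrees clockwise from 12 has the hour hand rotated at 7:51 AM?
The hour hand moves 30 degrees per hour and 0.5 degrees per minute.
At 7:51: (7) x 30 + 51 x 0.5 = 210 + 25.5 = 235.5 degrees

Final answer: 235.5 degrees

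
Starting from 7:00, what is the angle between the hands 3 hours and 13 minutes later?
First find the time 3 hours and 13 minutes after 7:00.
Total minutes: 7 x 60 + 0 + 3 x 60 + 13 = 613.
613 mod 720 = 613 minutes = 10:13.
Now compute the angle at 10:13:
Hour hand: 10 x 30 + 13 x 0.5 = 306.5 degrees
Minute hand: 13 x 6 = 78 degrees
Difference: |306.5 - 78| = 228.5 degrees
Smaller angle: 360 - 228.5 = 131.5 degrees

Final answer: 131.5 degrees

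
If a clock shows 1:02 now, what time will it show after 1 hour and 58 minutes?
Starting time: 1:02
Adding 58 minutes to 2 minutes: 2 + 58 = 60 minutes = 1 hour
Adding 1 hour: 1 + 1 + 1 (carry) = 3
Final time: 3:00

Final answer: 3:00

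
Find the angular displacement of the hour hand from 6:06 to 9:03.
The hour hand moves 0.5 degrees per minute.
Time elapsed: 9:03 - 6:06 = 177 minutes
Angular displacement: 177 x 0.5 = 88.5 degrees

Final answer: 88.5 degrees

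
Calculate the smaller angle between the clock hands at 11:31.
Hour hand position: 11 x 30 + 31 x 0.5 = 345.5 degrees
Minute hand position: 31 x 6 = 186 degrees
Difference: |345.5 - 186| = 159.5 degrees
The angle between the hands is 159.5 degrees

Final answer: 159.5 degrees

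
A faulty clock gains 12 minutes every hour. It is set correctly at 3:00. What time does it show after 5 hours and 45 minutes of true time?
For every 60 true minutes, the faulty clock advances 60 + 12 = 72 minutes.
True elapsed: 5 hours and 45 minutes = 345 minutes.
Faulty clock advances: 345 x 72/60 = 414 minutes (drift: 69 minutes ahead).
Shown time: 3:00 + 414 minutes = 9:54.

Final answer: 9:54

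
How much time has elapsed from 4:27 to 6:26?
From 4:27 to 6:26:
(6 x 60 + 26) - (4 x 60 + 27) = 386 - 267 = 119 minutes
= 1 hour and 59 minutes

Final answer: 1 hour and 59 minutes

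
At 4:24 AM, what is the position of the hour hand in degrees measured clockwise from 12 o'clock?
The hour hand moves 30 degrees per hour and 0.5 degrees per minute.
At 4:24: (4) x 30 + 24 x 0.5 = 120 + 12 = 132 degrees

Final answer: 132 degrees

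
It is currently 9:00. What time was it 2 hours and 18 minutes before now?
Starting time: 9:00 = 540 total minutes past 12:00
Subtracting: 2 hours and 18 minutes = 138 minutes
540 - 138 = 402 minutes
= 6 hours and 42 minutes past 12:00 = 6:42

Final answer: 6:42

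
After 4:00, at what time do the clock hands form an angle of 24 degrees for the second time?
At t minutes past 4:00, the hour hand is at 30 x 4 + 0.5t degrees and the minute hand is at 6t degrees.
The smaller angle between them is 24 degrees when |30H - 5.5t| = 24 or |30H - 5.5t| = 336.
With H = 4, solve 30 x 4 - 5.5t = +/- target for each target:
  t = (30 x 4 - 24) / 5.5 = 17.45
  t = (30 x 4 + 24) / 5.5 = 26.18
  t = (30 x 4 - 336) / 5.5 = -39.27 (outside (0, 60))
  t = (30 x 4 + 336) / 5.5 = 82.91 (outside (0, 60))
Valid solutions in (0, 60): {17.45, 26.18} minutes.
The second occurrence is t = 26.18 minutes.
The hands form a 24-degree angle at 26.18 minutes past 4:00.

Final answer: 26.18 minutes past 4:00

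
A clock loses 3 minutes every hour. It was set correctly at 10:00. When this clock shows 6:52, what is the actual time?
For every 60 true minutes, the faulty clock advances 57 minutes, so 1 faulty-clock minute corresponds to 60/57 true minutes.
From 10:00 to 6:52 on the faulty dial is 532 minutes.
True elapsed: 532 x 60/57 = 560 minutes = 9 hours and 20 minutes.
True time: 10:00 + 9 hours and 20 minutes = 7:20.

Final answer: 7:20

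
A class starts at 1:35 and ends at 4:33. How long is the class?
From 1:35 to 4:33:
(4 x 60 + 33) - (1 x 60 + 35) = 273 - 95 = 178 minutes
= 2 hours and 58 minutes

Final answer: 2 hours and 58 minutes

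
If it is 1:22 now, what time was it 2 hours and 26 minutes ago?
Starting time: 1:22 = 82 total minutes past 12:00
Subtracting: 2 hours and 26 minutes = 146 minutes
82 - 146 = -64 (negative, add 12 hours = 720) = 656 minutes
= 10 hours and 56 minutes past 12:00 = 10:56

Final answer: 10:56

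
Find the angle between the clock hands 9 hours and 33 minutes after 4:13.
First find the time 9 hours and 33 minutes after 4:13.
Total minutes: 4 x 60 + 13 + 9 x 60 + 33 = 826.
826 mod 720 = 106 minutes = 1:46.
Now compute the angle at 1:46:
Hour hand: 1 x 30 + 46 x 0.5 = 53 degrees
Minute hand: 46 x 6 = 276 degrees
Difference: |53 - 276| = 223 degrees
Smaller angle: 360 - 223 = 137 degrees

Final answer: 137 degrees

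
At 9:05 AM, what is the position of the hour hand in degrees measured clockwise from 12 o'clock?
The hour hand moves 30 degrees per hour and 0.5 degrees per minute.
At 9:05: (9) x 30 + 5 x 0.5 = 270 + 2.5 = 272.5 degrees

Final answer: 272.5 degrees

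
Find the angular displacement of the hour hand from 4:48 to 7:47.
The hour hand moves 0.5 degrees per minute.
Time elapsed: 7:47 - 4:48 = 179 minutes
Angular displacement: 179 x 0.5 = 89.5 degrees

Final answer: 89.5 degrees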